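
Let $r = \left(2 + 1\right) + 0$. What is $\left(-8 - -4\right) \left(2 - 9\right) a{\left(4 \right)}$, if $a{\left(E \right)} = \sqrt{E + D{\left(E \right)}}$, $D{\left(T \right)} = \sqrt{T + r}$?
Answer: $28 \sqrt{4 + \sqrt{7}} \approx 72.182$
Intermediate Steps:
$r = 3$ ($r = 3 + 0 = 3$)
$D{\left(T \right)} = \sqrt{3 + T}$ ($D{\left(T \right)} = \sqrt{T + 3} = \sqrt{3 + T}$)
$a{\left(E \right)} = \sqrt{E + \sqrt{3 + E}}$
$\left(-8 - -4\right) \left(2 - 9\right) a{\left(4 \right)} = \left(-8 - -4\right) \left(2 - 9\right) \sqrt{4 + \sqrt{3 + 4}} = \left(-8 + 4\right) \left(2 - 9\right) \sqrt{4 + \sqrt{7}} = \left(-4\right) \left(-7\right) \sqrt{4 + \sqrt{7}} = 28 \sqrt{4 + \sqrt{7}}$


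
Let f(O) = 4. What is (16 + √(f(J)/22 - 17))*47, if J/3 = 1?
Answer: 752 + 47*I*√2035/11 ≈ 752.0 + 192.75*I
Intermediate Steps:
J = 3 (J = 3*1 = 3)
(16 + √(f(J)/22 - 17))*47 = (16 + √(4/22 - 17))*47 = (16 + √(4*(1/22) - 17))*47 = (16 + √(2/11 - 17))*47 = (16 + √(-185/11))*47 = (16 + I*√2035/11)*47 = 752 + 47*I*√2035/11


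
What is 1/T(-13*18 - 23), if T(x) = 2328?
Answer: 1/2328 ≈ 0.00042955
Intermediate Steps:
1/T(-13*18 - 23) = 1/2328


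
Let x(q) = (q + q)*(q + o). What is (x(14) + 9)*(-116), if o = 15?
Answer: -95236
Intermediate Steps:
x(q) = 2*q*(15 + q) (x(q) = (q + q)*(q + 15) = (2*q)*(15 + q) = 2*q*(15 + q))
(x(14) + 9)*(-116) = (2*14*(15 + 14) + 9)*(-116) = (2*14*29 + 9)*(-116) = (812 + 9)*(-116) = 821*(-116) = -95236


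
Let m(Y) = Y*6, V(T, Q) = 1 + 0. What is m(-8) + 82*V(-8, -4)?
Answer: 34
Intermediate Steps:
V(T, Q) = 1
m(Y) = 6*Y
m(-8) + 82*V(-8, -4) = 6*(-8) + 82*1 = -48 + 82 = 34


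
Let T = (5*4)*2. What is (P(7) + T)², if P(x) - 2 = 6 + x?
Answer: 3025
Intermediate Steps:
P(x) = 8 + x (P(x) = 2 + (6 + x) = 8 + x)
T = 40 (T = 20*2 = 40)
(P(7) + T)² = ((8 + 7) + 40)² = (15 + 40)² = 55² = 3025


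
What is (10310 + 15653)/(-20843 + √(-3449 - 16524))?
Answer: -541146809/434450622 - 25963*I*√19973/434450622 ≈ -1.2456 - 0.0084457*I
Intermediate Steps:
(10310 + 15653)/(-20843 + √(-3449 - 16524)) = 25963/(-20843 + √(-19973)) = 25963/(-20843 + I*√19973)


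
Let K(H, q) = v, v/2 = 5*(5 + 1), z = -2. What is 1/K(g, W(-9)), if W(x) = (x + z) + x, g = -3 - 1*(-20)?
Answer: 1/60 ≈ 0.016667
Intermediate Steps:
g = 17 (g = -3 + 20 = 17)
W(x) = -2 + 2*x (W(x) = (x - 2) + x = (-2 + x) + x = -2 + 2*x)
v = 60 (v = 2*(5*(5 + 1)) = 2*(5*6) = 2*30 = 60)
K(H, q) = 60
1/K(g, W(-9)) = 1/60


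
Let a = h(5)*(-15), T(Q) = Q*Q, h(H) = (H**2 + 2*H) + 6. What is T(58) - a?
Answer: 3979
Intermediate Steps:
h(H) = 6 + H**2 + 2*H
T(Q) = Q**2
a = -615 (a = (6 + 5**2 + 2*5)*(-15) = (6 + 25 + 10)*(-15) = 41*(-15) = -615)
T(58) - a = 58**2 - 1*(-615) = 3364 + 615 = 3979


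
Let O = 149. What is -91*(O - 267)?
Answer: 10738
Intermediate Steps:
-91*(O - 267) = -91*(149 - 267) = -91*(-118) = 10738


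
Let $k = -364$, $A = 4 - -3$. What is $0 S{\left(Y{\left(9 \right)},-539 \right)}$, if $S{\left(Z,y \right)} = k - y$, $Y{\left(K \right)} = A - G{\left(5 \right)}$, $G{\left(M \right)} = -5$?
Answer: $0$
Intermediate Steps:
$A = 7$ ($A = 4 + 3 = 7$)
$Y{\left(K \right)} = 12$ ($Y{\left(K \right)} = 7 - -5 = 7 + 5 = 12$)
$S{\left(Z,y \right)} = -364 - y$
$0 S{\left(Y{\left(9 \right)},-539 \right)} = 0 \left(-364 - -539\right) = 0 \left(-364 + 539\right) = 0 \cdot 175 = 0$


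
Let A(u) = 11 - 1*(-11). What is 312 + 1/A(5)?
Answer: 6865/22 ≈ 312.05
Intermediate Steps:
A(u) = 22 (A(u) = 11 + 11 = 22)
312 + 1/A(5) = 312 + 1/22 = 6865/22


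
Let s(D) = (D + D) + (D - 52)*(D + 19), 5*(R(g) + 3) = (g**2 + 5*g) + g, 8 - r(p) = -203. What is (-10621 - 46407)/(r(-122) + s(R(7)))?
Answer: 1425700/25429 ≈ 56.066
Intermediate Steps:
r(p) = 211 (r(p) = 8 - 1*(-203) = 8 + 203 = 211)
R(g) = -3 + g**2/5 + 6*g/5 (R(g) = -3 + ((g**2 + 5*g) + g)/5 = -3 + (g**2 + 6*g)/5 = -3 + (g**2/5 + 6*g/5) = -3 + g**2/5 + 6*g/5)
s(D) = 2*D + (-52 + D)*(19 + D)
(-10621 - 46407)/(r(-122) + s(R(7))) = (-10621 - 46407)/(211 + (-988 + (-3 + (1/5)*7**2 + (6/5)*7)**2 - 31*(-3 + (1/5)*7**2 + (6/5)*7))) = -57028/(211 + (-988 + (-3 + (1/5)*49 + 42/5)**2 - 31*(-3 + (1/5)*49 + 42/5))) = -57028/(211 + (-988 + (-3 + 49/5 + 42/5)**2 - 31*(-3 + 49/5 + 42/5))) = -57028/(211 + (-988 + (76/5)**2 - 31*76/5)) = -57028/(211 + (-988 + 5776/25 - 2356/5)) = -57028/(211 - 30704/25) = -57028/(-25429/25) = -57028*(-25/25429) = 1425700/25429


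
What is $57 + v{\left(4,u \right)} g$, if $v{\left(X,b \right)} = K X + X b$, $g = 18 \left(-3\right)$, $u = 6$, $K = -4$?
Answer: $-375$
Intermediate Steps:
$g = -54$
$v{\left(X,b \right)} = - 4 X + X b$
$57 + v{\left(4,u \right)} g = 57 + 4 \left(-4 + 6\right) \left(-54\right) = 57 + 4 \cdot 2 \left(-54\right) = 57 + 8 \left(-54\right) = 57 - 432 = -375$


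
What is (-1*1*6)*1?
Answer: -6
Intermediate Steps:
(-1*1*6)*1 = -1*6*1 = -6*1 = -6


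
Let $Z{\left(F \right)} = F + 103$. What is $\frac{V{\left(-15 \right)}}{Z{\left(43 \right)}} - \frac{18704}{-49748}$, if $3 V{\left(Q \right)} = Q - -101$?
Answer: $\frac{1558835}{2723703} \approx 0.57232$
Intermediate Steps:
$Z{\left(F \right)} = 103 + F$
$V{\left(Q \right)} = \frac{101}{3} + \frac{Q}{3}$ ($V{\left(Q \right)} = \frac{Q - -101}{3} = \frac{Q + 101}{3} = \frac{101 + Q}{3} = \frac{101}{3} + \frac{Q}{3}$)
$\frac{V{\left(-15 \right)}}{Z{\left(43 \right)}} - \frac{18704}{-49748} = \frac{\frac{101}{3} + \frac{1}{3} \left(-15\right)}{103 + 43} - \frac{18704}{-49748} = \frac{\frac{101}{3} - 5}{146} - - \frac{4676}{12437} = \frac{86}{3} \cdot \frac{1}{146} + \frac{4676}{12437} = \frac{43}{219} + \frac{4676}{12437} = \frac{1558835}{2723703}$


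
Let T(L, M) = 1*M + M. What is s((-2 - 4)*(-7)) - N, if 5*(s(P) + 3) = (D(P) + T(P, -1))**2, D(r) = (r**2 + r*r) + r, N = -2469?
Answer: 12742954/5 ≈ 2.5486e+6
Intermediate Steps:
T(L, M) = 2*M (T(L, M) = M + M = 2*M)
D(r) = r + 2*r**2 (D(r) = (r**2 + r**2) + r = 2*r**2 + r = r + 2*r**2)
s(P) = -3 + (-2 + P*(1 + 2*P))**2/5 (s(P) = -3 + (P*(1 + 2*P) + 2*(-1))**2/5 = -3 + (P*(1 + 2*P) - 2)**2/5 = -3 + (-2 + P*(1 + 2*P))**2/5)
s((-2 - 4)*(-7)) - N = (-3 + (-2 + ((-2 - 4)*(-7))*(1 + 2*((-2 - 4)*(-7))))**2/5) - 1*(-2469) = (-3 + (-2 + (-6*(-7))*(1 + 2*(-6*(-7))))**2/5) + 2469 = (-3 + (-2 + 42*(1 + 2*42))**2/5) + 2469 = (-3 + (-2 + 42*(1 + 84))**2/5) + 2469 = (-3 + (-2 + 42*85)**2/5) + 2469 = (-3 + (-2 + 3570)**2/5) + 2469 = (-3 + (1/5)*3568**2) + 2469 = (-3 + (1/5)*12730624) + 2469 = (-3 + 12730624/5) + 2469 = 12730609/5 + 2469 = 12742954/5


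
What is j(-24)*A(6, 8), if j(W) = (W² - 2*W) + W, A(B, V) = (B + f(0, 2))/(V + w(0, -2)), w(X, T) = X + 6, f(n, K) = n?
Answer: 1800/7 ≈ 257.14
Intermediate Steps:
w(X, T) = 6 + X
A(B, V) = B/(6 + V) (A(B, V) = (B + 0)/(V + (6 + 0)) = B/(V + 6) = B/(6 + V))
j(W) = W² - W
j(-24)*A(6, 8) = (-24*(-1 - 24))*(6/(6 + 8)) = (-24*(-25))*(6/14) = 600*(6*(1/14)) = 600*(3/7) = 1800/7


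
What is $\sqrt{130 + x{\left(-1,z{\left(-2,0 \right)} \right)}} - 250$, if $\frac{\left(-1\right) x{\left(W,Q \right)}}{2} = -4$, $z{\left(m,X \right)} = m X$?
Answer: $-250 + \sqrt{138} \approx -238.25$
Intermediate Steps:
$z{\left(m,X \right)} = X m$
$x{\left(W,Q \right)} = 8$ ($x{\left(W,Q \right)} = \left(-2\right) \left(-4\right) = 8$)
$\sqrt{130 + x{\left(-1,z{\left(-2,0 \right)} \right)}} - 250 = \sqrt{130 + 8} - 250 = \sqrt{138} - 250 = -250 + \sqrt{138}$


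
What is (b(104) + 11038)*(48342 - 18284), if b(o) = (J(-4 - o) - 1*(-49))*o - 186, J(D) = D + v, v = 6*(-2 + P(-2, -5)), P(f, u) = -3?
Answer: 47972568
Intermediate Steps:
v = -30 (v = 6*(-2 - 3) = 6*(-5) = -30)
J(D) = -30 + D (J(D) = D - 30 = -30 + D)
b(o) = -186 + o*(15 - o) (b(o) = ((-30 + (-4 - o)) - 1*(-49))*o - 186 = ((-34 - o) + 49)*o - 186 = (15 - o)*o - 186 = o*(15 - o) - 186 = -186 + o*(15 - o))
(b(104) + 11038)*(48342 - 18284) = ((-186 - 1*104**2 + 15*104) + 11038)*(48342 - 18284) = ((-186 - 1*10816 + 1560) + 11038)*30058 = ((-186 - 10816 + 1560) + 11038)*30058 = (-9442 + 11038)*30058 = 1596*30058 = 47972568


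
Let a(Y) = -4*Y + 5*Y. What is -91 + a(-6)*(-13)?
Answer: -13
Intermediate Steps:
a(Y) = Y
-91 + a(-6)*(-13) = -91 - 6*(-13) = -91 + 78 = -13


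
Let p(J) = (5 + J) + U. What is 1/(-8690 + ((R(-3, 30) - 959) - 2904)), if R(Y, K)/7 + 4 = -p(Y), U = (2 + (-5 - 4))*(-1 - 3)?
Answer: -1/12791 ≈ -7.8180e-5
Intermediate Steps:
U = 28 (U = (2 - 9)*(-4) = -7*(-4) = 28)
p(J) = 33 + J (p(J) = (5 + J) + 28 = 33 + J)
R(Y, K) = -259 - 7*Y (R(Y, K) = -28 + 7*(-(33 + Y)) = -28 + 7*(-33 - Y) = -28 + (-231 - 7*Y) = -259 - 7*Y)
1/(-8690 + ((R(-3, 30) - 959) - 2904)) = 1/(-8690 + (((-259 - 7*(-3)) - 959) - 2904)) = 1/(-8690 + (((-259 + 21) - 959) - 2904)) = 1/(-8690 + ((-238 - 959) - 2904)) = 1/(-8690 + (-1197 - 2904)) = 1/(-8690 - 4101) = 1/(-12791) = -1/12791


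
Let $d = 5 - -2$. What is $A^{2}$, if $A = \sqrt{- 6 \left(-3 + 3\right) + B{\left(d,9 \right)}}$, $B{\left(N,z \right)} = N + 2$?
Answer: $9$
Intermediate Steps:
$d = 7$ ($d = 5 + 2 = 7$)
$B{\left(N,z \right)} = 2 + N$
$A = 3$ ($A = \sqrt{- 6 \left(-3 + 3\right) + \left(2 + 7\right)} = \sqrt{\left(-6\right) 0 + 9} = \sqrt{0 + 9} = \sqrt{9} = 3$)
$A^{2} = 3^{2} = 9$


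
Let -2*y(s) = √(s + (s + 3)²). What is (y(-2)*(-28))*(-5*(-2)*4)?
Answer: 560*I ≈ 560.0*I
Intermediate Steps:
y(s) = -√(s + (3 + s)²)/2 (y(s) = -√(s + (s + 3)²)/2 = -√(s + (3 + s)²)/2)
(y(-2)*(-28))*(-5*(-2)*4) = (-√(-2 + (3 - 2)²)/2*(-28))*(-5*(-2)*4) = (-√(-2 + 1²)/2*(-28))*(10*4) = (-√(-2 + 1)/2*(-28))*40 = (-I/2*(-28))*40 = (14*I)*40 = 560*I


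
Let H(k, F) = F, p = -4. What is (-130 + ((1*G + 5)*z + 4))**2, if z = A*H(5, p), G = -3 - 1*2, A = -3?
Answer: 15876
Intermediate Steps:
G = -5 (G = -3 - 2 = -5)
z = 12 (z = -3*(-4) = 12)
(-130 + ((1*G + 5)*z + 4))**2 = (-130 + ((1*(-5) + 5)*12 + 4))**2 = (-130 + ((-5 + 5)*12 + 4))**2 = (-130 + (0*12 + 4))**2 = (-130 + (0 + 4))**2 = (-130 + 4)**2 = (-126)**2 = 15876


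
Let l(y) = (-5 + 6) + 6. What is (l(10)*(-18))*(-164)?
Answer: 20664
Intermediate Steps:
l(y) = 7 (l(y) = 1 + 6 = 7)
(l(10)*(-18))*(-164) = (7*(-18))*(-164) = -126*(-164) = 20664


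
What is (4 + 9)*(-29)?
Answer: -377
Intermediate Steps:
(4 + 9)*(-29) = 13*(-29) = -377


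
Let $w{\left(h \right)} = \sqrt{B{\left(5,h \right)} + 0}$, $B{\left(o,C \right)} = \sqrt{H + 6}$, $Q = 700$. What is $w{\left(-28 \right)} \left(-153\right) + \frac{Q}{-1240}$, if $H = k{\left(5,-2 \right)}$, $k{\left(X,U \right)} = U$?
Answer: $- \frac{35}{62} - 153 \sqrt{2} \approx -216.94$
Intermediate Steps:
$H = -2$
$B{\left(o,C \right)} = 2$ ($B{\left(o,C \right)} = \sqrt{-2 + 6} = \sqrt{4} = 2$)
$w{\left(h \right)} = \sqrt{2}$ ($w{\left(h \right)} = \sqrt{2 + 0} = \sqrt{2}$)
$w{\left(-28 \right)} \left(-153\right) + \frac{Q}{-1240} = \sqrt{2} \left(-153\right) + \frac{700}{-1240} = - 153 \sqrt{2} + 700 \left(- \frac{1}{1240}\right) = - 153 \sqrt{2} - \frac{35}{62} = - \frac{35}{62} - 153 \sqrt{2}$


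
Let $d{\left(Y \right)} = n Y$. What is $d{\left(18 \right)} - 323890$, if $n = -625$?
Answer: $-335140$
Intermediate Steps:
$d{\left(Y \right)} = - 625 Y$
$d{\left(18 \right)} - 323890 = \left(-625\right) 18 - 323890 = -11250 - 323890 = -335140$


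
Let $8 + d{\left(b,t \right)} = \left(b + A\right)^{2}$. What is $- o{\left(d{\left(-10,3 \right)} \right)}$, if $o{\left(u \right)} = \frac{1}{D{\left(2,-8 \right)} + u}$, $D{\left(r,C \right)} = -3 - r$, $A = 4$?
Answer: $- \frac{1}{23} \approx -0.043478$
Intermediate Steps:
$d{\left(b,t \right)} = -8 + \left(4 + b\right)^{2}$ ($d{\left(b,t \right)} = -8 + \left(b + 4\right)^{2} = -8 + \left(4 + b\right)^{2}$)
$o{\left(u \right)} = \frac{1}{-5 + u}$ ($o{\left(u \right)} = \frac{1}{\left(-3 - 2\right) + u} = \frac{1}{-5 + u}$)
$- o{\left(d{\left(-10,3 \right)} \right)} = - \frac{1}{-5 - \left(8 - \left(4 - 10\right)^{2}\right)} = - \frac{1}{-5 - \left(8 - \left(-6\right)^{2}\right)} = - \frac{1}{-5 + \left(-8 + 36\right)} = - \frac{1}{-5 + 28} = - \frac{1}{23}$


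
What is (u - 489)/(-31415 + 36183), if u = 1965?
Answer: 369/1192 ≈ 0.30956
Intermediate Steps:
(u - 489)/(-31415 + 36183) = (1965 - 489)/(-31415 + 36183) = 1476/4768 = 1476*(1/4768) = 369/1192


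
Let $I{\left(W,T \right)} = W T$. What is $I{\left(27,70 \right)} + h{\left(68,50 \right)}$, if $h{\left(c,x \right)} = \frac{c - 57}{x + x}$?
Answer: $\frac{189011}{100} \approx 1890.1$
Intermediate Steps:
$h{\left(c,x \right)} = \frac{-57 + c}{2 x}$
$I{\left(W,T \right)} = T W$
$I{\left(27,70 \right)} + h{\left(68,50 \right)} = 70 \cdot 27 + \frac{-57 + 68}{2 \cdot 50} = 1890 + \frac{1}{2} \cdot \frac{1}{50} \cdot 11 = 1890 + \frac{11}{100} = \frac{189011}{100}$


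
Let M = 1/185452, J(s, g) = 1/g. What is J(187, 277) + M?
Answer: 185729/51370204 ≈ 0.0036155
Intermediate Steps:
M = 1/185452 ≈ 5.3922e-6
J(187, 277) + M = 1/277 + 1/185452 = 185729/51370204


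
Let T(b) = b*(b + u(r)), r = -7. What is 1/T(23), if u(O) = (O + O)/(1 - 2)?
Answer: 1/851 ≈ 0.0011751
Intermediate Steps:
u(O) = -2*O (u(O) = (2*O)/(-1) = (2*O)*(-1) = -2*O)
T(b) = b*(14 + b) (T(b) = b*(b - 2*(-7)) = b*(b + 14) = b*(14 + b))
1/T(23) = 1/(23*(14 + 23)) = 1/(23*37) = 1/851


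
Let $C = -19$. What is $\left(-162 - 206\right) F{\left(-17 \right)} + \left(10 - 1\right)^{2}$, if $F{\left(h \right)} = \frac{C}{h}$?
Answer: $- \frac{5615}{17} \approx -330.29$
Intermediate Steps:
$F{\left(h \right)} = - \frac{19}{h}$
$\left(-162 - 206\right) F{\left(-17 \right)} + \left(10 - 1\right)^{2} = \left(-162 - 206\right) \left(- \frac{19}{-17}\right) + \left(10 - 1\right)^{2} = \left(-162 - 206\right) \left(\left(-19\right) \left(- \frac{1}{17}\right)\right) + 9^{2} = \left(-368\right) \frac{19}{17} + 81 = - \frac{6992}{17} + 81 = - \frac{5615}{17}$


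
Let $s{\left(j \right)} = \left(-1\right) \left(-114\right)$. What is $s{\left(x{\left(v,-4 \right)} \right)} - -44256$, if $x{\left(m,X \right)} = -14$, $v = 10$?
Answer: $44370$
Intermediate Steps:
$s{\left(j \right)} = 114$
$s{\left(x{\left(v,-4 \right)} \right)} - -44256 = 114 - -44256 = 114 + 44256 = 44370$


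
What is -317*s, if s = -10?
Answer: 3170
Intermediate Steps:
-317*s = -317*(-10) = 3170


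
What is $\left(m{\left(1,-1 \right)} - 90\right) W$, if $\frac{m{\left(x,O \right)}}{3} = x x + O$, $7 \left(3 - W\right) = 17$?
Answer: $- \frac{360}{7} \approx -51.429$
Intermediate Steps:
$W = \frac{4}{7}$ ($W = 3 - \frac{17}{7} = \frac{4}{7} \approx 0.57143$)
$m{\left(x,O \right)} = 3 O + 3 x^{2}$ ($m{\left(x,O \right)} = 3 \left(x x + O\right) = 3 \left(x^{2} + O\right) = 3 \left(O + x^{2}\right) = 3 O + 3 x^{2}$)
$\left(m{\left(1,-1 \right)} - 90\right) W = \left(\left(3 \left(-1\right) + 3 \cdot 1^{2}\right) - 90\right) \frac{4}{7} = \left(\left(-3 + 3 \cdot 1\right) - 90\right) \frac{4}{7} = \left(\left(-3 + 3\right) - 90\right) \frac{4}{7} = \left(0 - 90\right) \frac{4}{7} = \left(-90\right) \frac{4}{7} = - \frac{360}{7}$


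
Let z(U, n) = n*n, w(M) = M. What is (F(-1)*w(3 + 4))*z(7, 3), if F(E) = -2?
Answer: -126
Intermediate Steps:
z(U, n) = n²
(F(-1)*w(3 + 4))*z(7, 3) = -2*(3 + 4)*3² = -2*7*9 = -14*9 = -126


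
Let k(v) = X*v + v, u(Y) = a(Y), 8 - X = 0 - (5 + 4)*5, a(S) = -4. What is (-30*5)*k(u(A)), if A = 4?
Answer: 32400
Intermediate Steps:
X = 53 (X = 8 - (0 - (5 + 4)*5) = 8 - (0 - 9*5) = 8 - (0 - 1*45) = 8 - (0 - 45) = 8 - 1*(-45) = 8 + 45 = 53)
u(Y) = -4
k(v) = 54*v (k(v) = 53*v + v = 54*v)
(-30*5)*k(u(A)) = (-30*5)*(54*(-4)) = -150*(-216) = 32400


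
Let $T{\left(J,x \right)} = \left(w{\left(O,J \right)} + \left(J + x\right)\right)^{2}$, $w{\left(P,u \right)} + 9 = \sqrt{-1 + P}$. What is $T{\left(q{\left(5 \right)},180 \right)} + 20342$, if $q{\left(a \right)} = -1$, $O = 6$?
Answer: $49247 + 340 \sqrt{5} \approx 50007.0$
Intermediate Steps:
$w{\left(P,u \right)} = -9 + \sqrt{-1 + P}$
$T{\left(J,x \right)} = \left(-9 + J + x + \sqrt{5}\right)^{2}$ ($T{\left(J,x \right)} = \left(\left(-9 + \sqrt{-1 + 6}\right) + \left(J + x\right)\right)^{2} = \left(\left(-9 + \sqrt{5}\right) + \left(J + x\right)\right)^{2} = \left(-9 + J + x + \sqrt{5}\right)^{2}$)
$T{\left(q{\left(5 \right)},180 \right)} + 20342 = \left(-9 - 1 + 180 + \sqrt{5}\right)^{2} + 20342 = \left(170 + \sqrt{5}\right)^{2} + 20342 = 20342 + \left(170 + \sqrt{5}\right)^{2}$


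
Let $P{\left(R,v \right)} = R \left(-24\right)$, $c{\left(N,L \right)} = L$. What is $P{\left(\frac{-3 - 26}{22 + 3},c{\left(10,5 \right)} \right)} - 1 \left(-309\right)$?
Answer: $\frac{8421}{25} \approx 336.84$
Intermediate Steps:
$P{\left(R,v \right)} = - 24 R$
$P{\left(\frac{-3 - 26}{22 + 3},c{\left(10,5 \right)} \right)} - 1 \left(-309\right) = - 24 \frac{-3 - 26}{22 + 3} - 1 \left(-309\right) = - 24 \left(- \frac{29}{25}\right) - -309 = - 24 \left(\left(-29\right) \frac{1}{25}\right) + 309 = \left(-24\right) \left(- \frac{29}{25}\right) + 309 = \frac{696}{25} + 309 = \frac{8421}{25}$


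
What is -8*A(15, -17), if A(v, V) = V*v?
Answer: 2040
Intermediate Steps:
-8*A(15, -17) = -(-136)*15 = -8*(-255) = 2040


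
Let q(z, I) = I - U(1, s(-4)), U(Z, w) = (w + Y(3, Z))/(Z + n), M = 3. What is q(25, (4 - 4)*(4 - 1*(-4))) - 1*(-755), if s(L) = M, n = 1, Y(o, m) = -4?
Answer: 1511/2 ≈ 755.50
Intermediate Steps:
s(L) = 3
U(Z, w) = (-4 + w)/(1 + Z) (U(Z, w) = (w - 4)/(Z + 1) = (-4 + w)/(1 + Z))
q(z, I) = ½ + I (q(z, I) = I - (-4 + 3)/(1 + 1) = I - (-1)/2 = I - 1*(-½) = I + ½ = ½ + I)
q(25, (4 - 4)*(4 - 1*(-4))) - 1*(-755) = (½ + (4 - 4)*(4 - 1*(-4))) - 1*(-755) = (½ + 0*(4 + 4)) + 755 = (½ + 0*8) + 755 = (½ + 0) + 755 = ½ + 755 = 1511/2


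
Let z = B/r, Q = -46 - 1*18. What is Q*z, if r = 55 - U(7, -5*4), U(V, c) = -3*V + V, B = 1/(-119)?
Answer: 64/8211 ≈ 0.0077944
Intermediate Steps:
B = -1/119 ≈ -0.0084034
U(V, c) = -2*V
Q = -64 (Q = -46 - 18 = -64)
r = 69 (r = 55 - (-2)*7 = 55 - 1*(-14) = 55 + 14 = 69)
z = -1/8211 (z = -1/119/69 = -1/119*1/69 = -1/8211 ≈ -0.00012179)
Q*z = -64*(-1/8211) = 64/8211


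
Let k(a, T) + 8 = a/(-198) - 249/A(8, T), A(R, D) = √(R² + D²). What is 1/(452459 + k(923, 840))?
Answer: 3129215185800000/1415801952829704828199 + 19523592*√11026/1415801952829704828199 ≈ 2.2102e-6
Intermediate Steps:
A(R, D) = √(D² + R²)
k(a, T) = -8 - 249/√(64 + T²) - a/198 (k(a, T) = -8 + (a/(-198) - 249/√(T² + 8²)) = -8 + (a*(-1/198) - 249/√(T² + 64)) = -8 + (-a/198 - 249/√(64 + T²)) = -8 + (-249/√(64 + T²) - a/198) = -8 - 249/√(64 + T²) - a/198)
1/(452459 + k(923, 840)) = 1/(452459 + (-8 - 249/√(64 + 840²) - 1/198*923)) = 1/(452459 + (-8 - 249/√(64 + 705600) - 923/198)) = 1/(452459 + (-8 - 249*√11026/88208 - 923/198)) = 1/(452459 + (-2507/198 - 249*√11026/88208)) = 1/(89584375/198 - 249*√11026/88208)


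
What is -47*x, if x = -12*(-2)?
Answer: -1128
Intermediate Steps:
x = 24 (x = -2*(-12) = 24)
-47*x = -47*24 = -1128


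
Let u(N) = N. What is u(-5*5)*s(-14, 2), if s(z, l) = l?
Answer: -50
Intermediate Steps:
u(-5*5)*s(-14, 2) = -5*5*2 = -25*2 = -50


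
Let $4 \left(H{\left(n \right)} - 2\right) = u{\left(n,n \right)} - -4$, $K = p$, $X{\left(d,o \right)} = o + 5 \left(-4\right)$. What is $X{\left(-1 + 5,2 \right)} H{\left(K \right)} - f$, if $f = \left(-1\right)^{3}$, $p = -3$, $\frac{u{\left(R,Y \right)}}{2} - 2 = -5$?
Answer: $-26$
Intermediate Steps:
$u{\left(R,Y \right)} = -6$ ($u{\left(R,Y \right)} = 4 + 2 \left(-5\right) = 4 - 10 = -6$)
$X{\left(d,o \right)} = -20 + o$ ($X{\left(d,o \right)} = o - 20 = -20 + o$)
$K = -3$
$f = -1$
$H{\left(n \right)} = \frac{3}{2}$ ($H{\left(n \right)} = 2 + \frac{-6 - -4}{4} = 2 + \frac{-6 + 4}{4} = 2 + \frac{1}{4} \left(-2\right) = 2 - \frac{1}{2} = \frac{3}{2}$)
$X{\left(-1 + 5,2 \right)} H{\left(K \right)} - f = \left(-20 + 2\right) \frac{3}{2} - -1 = \left(-18\right) \frac{3}{2} + 1 = -27 + 1 = -26$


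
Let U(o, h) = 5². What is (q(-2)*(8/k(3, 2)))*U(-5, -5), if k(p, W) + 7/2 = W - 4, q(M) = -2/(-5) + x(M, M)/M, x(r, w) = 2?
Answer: 240/11 ≈ 21.818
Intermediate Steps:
U(o, h) = 25
q(M) = ⅖ + 2/M (q(M) = -2/(-5) + 2/M = -2*(-⅕) + 2/M = ⅖ + 2/M)
k(p, W) = -15/2 + W (k(p, W) = -7/2 + (W - 4) = -7/2 + (-4 + W) = -15/2 + W)
(q(-2)*(8/k(3, 2)))*U(-5, -5) = ((⅖ + 2/(-2))*(8/(-15/2 + 2)))*25 = ((⅖ + 2*(-½))*(8/(-11/2)))*25 = ((⅖ - 1)*(8*(-2/11)))*25 = -⅗*(-16/11)*25 = (48/55)*25 = 240/11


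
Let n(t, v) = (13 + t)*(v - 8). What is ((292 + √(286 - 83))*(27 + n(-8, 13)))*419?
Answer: 6362096 + 21788*√203 ≈ 6.6725e+6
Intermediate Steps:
n(t, v) = (-8 + v)*(13 + t) (n(t, v) = (13 + t)*(-8 + v) = (-8 + v)*(13 + t))
((292 + √(286 - 83))*(27 + n(-8, 13)))*419 = ((292 + √(286 - 83))*(27 + (-104 - 8*(-8) + 13*13 - 8*13)))*419 = ((292 + √203)*(27 + (-104 + 64 + 169 - 104)))*419 = ((292 + √203)*(27 + 25))*419 = ((292 + √203)*52)*419 = (15184 + 52*√203)*419 = 6362096 + 21788*√203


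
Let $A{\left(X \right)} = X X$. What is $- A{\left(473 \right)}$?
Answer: $-223729$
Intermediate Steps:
$A{\left(X \right)} = X^{2}$
$- A{\left(473 \right)} = - 473^{2} = \left(-1\right) 223729 = -223729$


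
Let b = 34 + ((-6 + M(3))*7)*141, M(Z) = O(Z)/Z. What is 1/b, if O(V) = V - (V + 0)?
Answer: -1/5888 ≈ -0.00016984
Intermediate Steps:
O(V) = 0 (O(V) = V - V = 0)
M(Z) = 0 (M(Z) = 0/Z = 0)
b = -5888 (b = 34 + ((-6 + 0)*7)*141 = 34 - 6*7*141 = 34 - 42*141 = 34 - 5922 = -5888)
1/b = 1/(-5888) = -1/5888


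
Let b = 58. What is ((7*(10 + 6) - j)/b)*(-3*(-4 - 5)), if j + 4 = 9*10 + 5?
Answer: 567/58 ≈ 9.7759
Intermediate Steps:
j = 91 (j = -4 + (9*10 + 5) = -4 + (90 + 5) = -4 + 95 = 91)
((7*(10 + 6) - j)/b)*(-3*(-4 - 5)) = ((7*(10 + 6) - 1*91)/58)*(-3*(-4 - 5)) = ((7*16 - 91)*(1/58))*(-3*(-9)) = ((112 - 91)*(1/58))*27 = (21*(1/58))*27 = (21/58)*27 = 567/58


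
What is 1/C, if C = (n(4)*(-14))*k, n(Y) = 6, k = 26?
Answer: -1/2184 ≈ -0.00045788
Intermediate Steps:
C = -2184 (C = (6*(-14))*26 = -84*26 = -2184)
1/C = 1/(-2184) = -1/2184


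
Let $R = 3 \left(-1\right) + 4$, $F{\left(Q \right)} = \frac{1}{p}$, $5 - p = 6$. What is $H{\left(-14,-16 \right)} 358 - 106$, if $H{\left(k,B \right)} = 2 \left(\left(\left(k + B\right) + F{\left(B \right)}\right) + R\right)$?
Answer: $-21586$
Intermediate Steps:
$p = -1$ ($p = 5 - 6 = -1$)
$F{\left(Q \right)} = -1$ ($F{\left(Q \right)} = \frac{1}{-1} = -1$)
$R = 1$ ($R = -3 + 4 = 1$)
$H{\left(k,B \right)} = 2 B + 2 k$ ($H{\left(k,B \right)} = 2 \left(\left(\left(k + B\right) - 1\right) + 1\right) = 2 \left(\left(\left(B + k\right) - 1\right) + 1\right) = 2 \left(\left(-1 + B + k\right) + 1\right) = 2 \left(B + k\right) = 2 B + 2 k$)
$H{\left(-14,-16 \right)} 358 - 106 = \left(2 \left(-16\right) + 2 \left(-14\right)\right) 358 - 106 = \left(-32 - 28\right) 358 - 106 = \left(-60\right) 358 - 106 = -21480 - 106 = -21586$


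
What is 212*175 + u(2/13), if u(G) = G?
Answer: 482302/13 ≈ 37100.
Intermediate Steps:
212*175 + u(2/13) = 212*175 + 2/13 = 37100 + 2*(1/13) = 37100 + 2/13 = 482302/13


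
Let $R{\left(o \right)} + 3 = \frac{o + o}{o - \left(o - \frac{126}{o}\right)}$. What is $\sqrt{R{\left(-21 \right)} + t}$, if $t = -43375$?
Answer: $3 i \sqrt{4819} \approx 208.26 i$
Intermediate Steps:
$R{\left(o \right)} = -3 + \frac{o^{2}}{63}$ ($R{\left(o \right)} = -3 + \frac{o + o}{o - \left(o - \frac{126}{o}\right)} = -3 + \frac{2 o}{o - \left(o - \frac{126}{o}\right)} = -3 + \frac{2 o}{126 \frac{1}{o}} = -3 + 2 o \frac{o}{126} = -3 + \frac{o^{2}}{63}$)
$\sqrt{R{\left(-21 \right)} + t} = \sqrt{\left(-3 + \frac{\left(-21\right)^{2}}{63}\right) - 43375} = \sqrt{\left(-3 + \frac{1}{63} \cdot 441\right) - 43375} = \sqrt{\left(-3 + 7\right) - 43375} = \sqrt{4 - 43375} = \sqrt{-43371} = 3 i \sqrt{4819}$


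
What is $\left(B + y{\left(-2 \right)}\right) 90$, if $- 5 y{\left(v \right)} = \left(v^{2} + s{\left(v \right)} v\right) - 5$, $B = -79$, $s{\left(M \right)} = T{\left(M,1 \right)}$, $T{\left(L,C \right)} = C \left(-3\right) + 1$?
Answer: $-7164$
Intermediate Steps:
$T{\left(L,C \right)} = 1 - 3 C$ ($T{\left(L,C \right)} = - 3 C + 1 = 1 - 3 C$)
$s{\left(M \right)} = -2$ ($s{\left(M \right)} = 1 - 3 = -2$)
$y{\left(v \right)} = 1 - \frac{v^{2}}{5} + \frac{2 v}{5}$ ($y{\left(v \right)} = - \frac{\left(v^{2} - 2 v\right) - 5}{5} = - \frac{-5 + v^{2} - 2 v}{5} = 1 - \frac{v^{2}}{5} + \frac{2 v}{5}$)
$\left(B + y{\left(-2 \right)}\right) 90 = \left(-79 + \left(1 - \frac{\left(-2\right)^{2}}{5} + \frac{2}{5} \left(-2\right)\right)\right) 90 = \left(-79 - \frac{3}{5}\right) 90 = \left(- \frac{398}{5}\right) 90 = -7164$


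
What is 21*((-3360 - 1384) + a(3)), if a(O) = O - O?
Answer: -99624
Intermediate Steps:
a(O) = 0
21*((-3360 - 1384) + a(3)) = 21*((-3360 - 1384) + 0) = 21*(-4744 + 0) = 21*(-4744) = -99624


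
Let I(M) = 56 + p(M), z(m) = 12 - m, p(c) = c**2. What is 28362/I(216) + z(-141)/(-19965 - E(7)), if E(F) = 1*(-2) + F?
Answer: 139810551/233209660 ≈ 0.59951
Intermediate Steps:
E(F) = -2 + F
I(M) = 56 + M**2
28362/I(216) + z(-141)/(-19965 - E(7)) = 28362/(56 + 216**2) + (12 - 1*(-141))/(-19965 - (-2 + 7)) = 28362/(56 + 46656) + (12 + 141)/(-19965 - 1*5) = 28362/46712 + 153/(-19965 - 5) = 28362*(1/46712) + 153/(-19970) = 14181/23356 + 153*(-1/19970) = 14181/23356 - 153/19970 = 139810551/233209660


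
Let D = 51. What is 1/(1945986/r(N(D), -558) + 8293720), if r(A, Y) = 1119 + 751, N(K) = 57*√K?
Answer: 935/7755601193 ≈ 1.2056e-7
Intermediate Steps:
r(A, Y) = 1870
1/(1945986/r(N(D), -558) + 8293720) = 1/(1945986/1870 + 8293720) = 1/(1945986*(1/1870) + 8293720) = 1/(972993/935 + 8293720) = 1/(7755601193/935) = 935/7755601193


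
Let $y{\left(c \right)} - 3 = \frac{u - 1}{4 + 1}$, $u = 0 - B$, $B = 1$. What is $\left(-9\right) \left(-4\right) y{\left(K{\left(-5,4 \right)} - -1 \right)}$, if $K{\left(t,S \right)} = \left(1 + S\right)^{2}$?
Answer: $\frac{468}{5} \approx 93.6$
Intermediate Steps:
$u = -1$ ($u = 0 - 1 = -1$)
$y{\left(c \right)} = \frac{13}{5}$ ($y{\left(c \right)} = 3 + \frac{-1 - 1}{4 + 1} = 3 - \frac{2}{5} = \frac{13}{5}$)
$\left(-9\right) \left(-4\right) y{\left(K{\left(-5,4 \right)} - -1 \right)} = \left(-9\right) \left(-4\right) \frac{13}{5} = 36 \cdot \frac{13}{5} = \frac{468}{5}$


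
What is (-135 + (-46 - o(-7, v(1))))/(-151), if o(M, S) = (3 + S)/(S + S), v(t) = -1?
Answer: 180/151 ≈ 1.1921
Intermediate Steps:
o(M, S) = (3 + S)/(2*S) (o(M, S) = (3 + S)/((2*S)) = (3 + S)*(1/(2*S)) = (3 + S)/(2*S))
(-135 + (-46 - o(-7, v(1))))/(-151) = (-135 + (-46 - (3 - 1)/(2*(-1))))/(-151) = -(-135 + (-46 - (-1)*2/2))/151 = -(-135 + (-46 - 1*(-1)))/151 = -(-135 + (-46 + 1))/151 = -(-135 - 45)/151 = -1/151*(-180) = 180/151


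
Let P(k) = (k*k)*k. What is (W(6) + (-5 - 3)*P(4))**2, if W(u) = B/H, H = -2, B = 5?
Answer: 1058841/4 ≈ 2.6471e+5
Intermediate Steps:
W(u) = -5/2 (W(u) = 5/(-2) = 5*(-1/2) = -5/2)
P(k) = k**3 (P(k) = k**2*k = k**3)
(W(6) + (-5 - 3)*P(4))**2 = (-5/2 + (-5 - 3)*4**3)**2 = (-5/2 - 8*64)**2 = (-5/2 - 512)**2 = (-1029/2)**2 = 1058841/4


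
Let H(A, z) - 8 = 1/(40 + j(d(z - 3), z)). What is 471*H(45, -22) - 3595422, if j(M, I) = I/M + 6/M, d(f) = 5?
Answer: -660861981/184 ≈ -3.5916e+6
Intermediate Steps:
j(M, I) = 6/M + I/M
H(A, z) = 8 + 1/(206/5 + z/5) (H(A, z) = 8 + 1/(40 + (6 + z)/5) = 8 + 1/(40 + (6/5 + z/5)) = 8 + 1/(206/5 + z/5))
471*H(45, -22) - 3595422 = 471*((1653 + 8*(-22))/(206 - 22)) - 3595422 = 471*((1653 - 176)/184) - 3595422 = 471*((1/184)*1477) - 3595422 = 471*(1477/184) - 3595422 = 695667/184 - 3595422 = -660861981/184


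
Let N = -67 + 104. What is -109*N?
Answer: -4033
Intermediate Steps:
N = 37
-109*N = -109*37 = -4033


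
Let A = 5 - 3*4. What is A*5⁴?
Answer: -4375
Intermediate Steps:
A = -7 (A = 5 - 12 = -7)
A*5⁴ = -7*5⁴ = -7*625 = -4375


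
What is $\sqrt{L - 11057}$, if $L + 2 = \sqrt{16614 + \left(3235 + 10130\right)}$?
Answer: $\sqrt{-11059 + 3 \sqrt{3331}} \approx 104.34 i$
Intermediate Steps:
$L = -2 + 3 \sqrt{3331}$ ($L = -2 + \sqrt{16614 + \left(3235 + 10130\right)} = -2 + \sqrt{16614 + 13365} = -2 + \sqrt{29979} = -2 + 3 \sqrt{3331} \approx 171.14$)
$\sqrt{L - 11057} = \sqrt{\left(-2 + 3 \sqrt{3331}\right) - 11057} = \sqrt{-11059 + 3 \sqrt{3331}}$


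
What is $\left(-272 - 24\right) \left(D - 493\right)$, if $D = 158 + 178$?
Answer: $46472$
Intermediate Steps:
$D = 336$
$\left(-272 - 24\right) \left(D - 493\right) = \left(-272 - 24\right) \left(336 - 493\right) = \left(-296\right) \left(-157\right) = 46472$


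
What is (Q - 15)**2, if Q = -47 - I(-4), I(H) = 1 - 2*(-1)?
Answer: 4225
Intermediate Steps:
I(H) = 3 (I(H) = 1 + 2 = 3)
Q = -50 (Q = -47 - 1*3 = -47 - 3 = -50)
(Q - 15)**2 = (-50 - 15)**2 = (-65)**2 = 4225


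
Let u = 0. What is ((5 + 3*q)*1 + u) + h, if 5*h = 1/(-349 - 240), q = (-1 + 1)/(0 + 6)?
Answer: 14724/2945 ≈ 4.9997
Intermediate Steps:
q = 0 (q = 0/6 = 0*(⅙) = 0)
h = -1/2945 (h = 1/(5*(-349 - 240)) = (⅕)/(-589) = (⅕)*(-1/589) = -1/2945 ≈ -0.00033956)
((5 + 3*q)*1 + u) + h = ((5 + 3*0)*1 + 0) - 1/2945 = ((5 + 0)*1 + 0) - 1/2945 = (5*1 + 0) - 1/2945 = (5 + 0) - 1/2945 = 5 - 1/2945 = 14724/2945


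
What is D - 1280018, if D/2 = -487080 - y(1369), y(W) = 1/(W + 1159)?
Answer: -2849280993/1264 ≈ -2.2542e+6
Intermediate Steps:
y(W) = 1/(1159 + W)
D = -1231338241/1264 (D = 2*(-487080 - 1/(1159 + 1369)) = 2*(-487080 - 1/2528) = 2*(-1231338241/2528) = -1231338241/1264 ≈ -9.7416e+5)
D - 1280018 = -1231338241/1264 - 1280018 = -2849280993/1264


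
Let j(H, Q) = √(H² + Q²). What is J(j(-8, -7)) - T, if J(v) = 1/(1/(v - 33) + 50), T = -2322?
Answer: 5658068489/2436701 + √113/2436701 ≈ 2322.0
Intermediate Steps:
J(v) = 1/(50 + 1/(-33 + v)) (J(v) = 1/(1/(-33 + v) + 50) = 1/(50 + 1/(-33 + v)))
J(j(-8, -7)) - T = (-33 + √((-8)² + (-7)²))/(-1649 + 50*√((-8)² + (-7)²)) - 1*(-2322) = (-33 + √(64 + 49))/(-1649 + 50*√(64 + 49)) + 2322 = (-33 + √113)/(-1649 + 50*√113) + 2322 = 2322 + (-33 + √113)/(-1649 + 50*√113)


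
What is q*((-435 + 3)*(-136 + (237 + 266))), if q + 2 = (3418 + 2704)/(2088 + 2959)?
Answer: 629736768/5047 ≈ 1.2477e+5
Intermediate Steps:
q = -3972/5047 (q = -2 + (3418 + 2704)/(2088 + 2959) = -2 + 6122/5047 = -3972/5047 ≈ -0.78700)
q*((-435 + 3)*(-136 + (237 + 266))) = -3972*(-435 + 3)*(-136 + (237 + 266))/5047 = -(-1715904)*(-136 + 503)/5047 = -(-1715904)*367/5047 = -3972/5047*(-158544) = 629736768/5047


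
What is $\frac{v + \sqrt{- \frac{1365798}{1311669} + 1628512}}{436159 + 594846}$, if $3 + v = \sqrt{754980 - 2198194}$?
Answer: $- \frac{3}{1031005} + \frac{\sqrt{311312590305330930}}{450779099115} + \frac{i \sqrt{1443214}}{1031005} \approx 0.0012348 + 0.0011652 i$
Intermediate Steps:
$v = -3 + i \sqrt{1443214}$ ($v = -3 + \sqrt{754980 - 2198194} = -3 + \sqrt{-1443214} = -3 + i \sqrt{1443214} \approx -3.0 + 1201.3 i$)
$\frac{v + \sqrt{- \frac{1365798}{1311669} + 1628512}}{436159 + 594846} = \frac{\left(-3 + i \sqrt{1443214}\right) + \sqrt{- \frac{1365798}{1311669} + 1628512}}{436159 + 594846} = \frac{\left(-3 + i \sqrt{1443214}\right) + \sqrt{\left(-1365798\right) \frac{1}{1311669} + 1628512}}{1031005} = \left(\left(-3 + i \sqrt{1443214}\right) + \sqrt{- \frac{455266}{437223} + 1628512}\right) \frac{1}{1031005} = \left(\left(-3 + i \sqrt{1443214}\right) + \sqrt{\frac{712022446910}{437223}}\right) \frac{1}{1031005} = \left(\left(-3 + i \sqrt{1443214}\right) + \frac{\sqrt{311312590305330930}}{437223}\right) \frac{1}{1031005} = \left(-3 + \frac{\sqrt{311312590305330930}}{437223} + i \sqrt{1443214}\right) \frac{1}{1031005} = - \frac{3}{1031005} + \frac{\sqrt{311312590305330930}}{450779099115} + \frac{i \sqrt{1443214}}{1031005}$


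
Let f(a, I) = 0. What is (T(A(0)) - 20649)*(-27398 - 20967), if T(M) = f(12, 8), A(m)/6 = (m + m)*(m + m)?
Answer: 998688885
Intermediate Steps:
A(m) = 24*m**2 (A(m) = 6*((m + m)*(m + m)) = 6*((2*m)*(2*m)) = 6*(4*m**2) = 24*m**2)
T(M) = 0
(T(A(0)) - 20649)*(-27398 - 20967) = (0 - 20649)*(-27398 - 20967) = -20649*(-48365) = 998688885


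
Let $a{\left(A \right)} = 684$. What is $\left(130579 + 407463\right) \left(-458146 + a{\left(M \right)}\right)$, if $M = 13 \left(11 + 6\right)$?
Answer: $-246133769404$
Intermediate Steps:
$M = 221$ ($M = 13 \cdot 17 = 221$)
$\left(130579 + 407463\right) \left(-458146 + a{\left(M \right)}\right) = \left(130579 + 407463\right) \left(-458146 + 684\right) = 538042 \left(-457462\right) = -246133769404$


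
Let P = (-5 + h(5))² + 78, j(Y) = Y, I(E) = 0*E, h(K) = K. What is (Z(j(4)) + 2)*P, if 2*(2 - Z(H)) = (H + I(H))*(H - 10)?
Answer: 1248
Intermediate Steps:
I(E) = 0
Z(H) = 2 - H*(-10 + H)/2 (Z(H) = 2 - (H + 0)*(H - 10)/2 = 2 - H*(-10 + H)/2)
P = 78 (P = (-5 + 5)² + 78 = 0² + 78 = 0 + 78 = 78)
(Z(j(4)) + 2)*P = ((2 + 5*4 - ½*4²) + 2)*78 = ((2 + 20 - ½*16) + 2)*78 = ((2 + 20 - 8) + 2)*78 = (14 + 2)*78 = 16*78 = 1248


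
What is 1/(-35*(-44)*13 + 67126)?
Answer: 1/87146 ≈ 1.1475e-5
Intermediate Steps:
1/(-35*(-44)*13 + 67126) = 1/(1540*13 + 67126) = 1/(20020 + 67126) = 1/87146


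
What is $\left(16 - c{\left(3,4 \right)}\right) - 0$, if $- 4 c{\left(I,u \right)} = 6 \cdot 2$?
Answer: $19$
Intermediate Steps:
$c{\left(I,u \right)} = -3$ ($c{\left(I,u \right)} = - \frac{6 \cdot 2}{4} = \left(- \frac{1}{4}\right) 12 = -3$)
$\left(16 - c{\left(3,4 \right)}\right) - 0 = \left(16 - -3\right) - 0 = \left(16 + 3\right) + 0 = 19 + 0 = 19$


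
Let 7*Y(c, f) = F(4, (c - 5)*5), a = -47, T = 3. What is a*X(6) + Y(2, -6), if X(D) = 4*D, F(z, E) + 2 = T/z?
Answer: -31589/28 ≈ -1128.2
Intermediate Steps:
F(z, E) = -2 + 3/z
Y(c, f) = -5/28 (Y(c, f) = (-2 + 3/4)/7 = (-2 + 3*(¼))/7 = (-2 + ¾)/7 = (⅐)*(-5/4) = -5/28)
a*X(6) + Y(2, -6) = -188*6 - 5/28 = -47*24 - 5/28 = -1128 - 5/28 = -31589/28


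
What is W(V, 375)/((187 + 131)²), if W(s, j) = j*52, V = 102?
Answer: 1625/8427 ≈ 0.19283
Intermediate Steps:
W(s, j) = 52*j
W(V, 375)/((187 + 131)²) = (52*375)/((187 + 131)²) = 19500/(318²) = 19500/101124 = 19500*(1/101124) = 1625/8427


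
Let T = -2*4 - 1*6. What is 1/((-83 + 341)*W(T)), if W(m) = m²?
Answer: 1/50568 ≈ 1.9775e-5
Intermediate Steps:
T = -14 (T = -8 - 6 = -14)
1/((-83 + 341)*W(T)) = 1/((-83 + 341)*(-14)²) = 1/(258*196) = 1/50568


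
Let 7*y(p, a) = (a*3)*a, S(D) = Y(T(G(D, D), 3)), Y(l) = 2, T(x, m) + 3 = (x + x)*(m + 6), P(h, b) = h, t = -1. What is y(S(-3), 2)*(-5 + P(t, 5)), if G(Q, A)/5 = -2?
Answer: -72/7 ≈ -10.286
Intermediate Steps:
G(Q, A) = -10 (G(Q, A) = 5*(-2) = -10)
T(x, m) = -3 + 2*x*(6 + m) (T(x, m) = -3 + (x + x)*(m + 6) = -3 + (2*x)*(6 + m) = -3 + 2*x*(6 + m))
S(D) = 2
y(p, a) = 3*a**2/7 (y(p, a) = ((a*3)*a)/7 = ((3*a)*a)/7 = (3*a**2)/7 = 3*a**2/7)
y(S(-3), 2)*(-5 + P(t, 5)) = ((3/7)*2**2)*(-5 - 1) = ((3/7)*4)*(-6) = (12/7)*(-6) = -72/7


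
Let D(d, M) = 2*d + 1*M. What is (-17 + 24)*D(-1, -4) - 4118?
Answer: -4160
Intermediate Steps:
D(d, M) = M + 2*d (D(d, M) = 2*d + M = M + 2*d)
(-17 + 24)*D(-1, -4) - 4118 = (-17 + 24)*(-4 + 2*(-1)) - 4118 = 7*(-4 - 2) - 4118 = 7*(-6) - 4118 = -42 - 4118 = -4160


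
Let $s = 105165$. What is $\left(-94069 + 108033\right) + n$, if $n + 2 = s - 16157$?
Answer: $102970$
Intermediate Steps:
$n = 89006$ ($n = -2 + \left(105165 - 16157\right) = -2 + 89008 = 89006$)
$\left(-94069 + 108033\right) + n = \left(-94069 + 108033\right) + 89006 = 13964 + 89006 = 102970$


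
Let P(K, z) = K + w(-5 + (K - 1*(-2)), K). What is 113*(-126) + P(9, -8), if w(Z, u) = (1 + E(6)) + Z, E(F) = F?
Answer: -14216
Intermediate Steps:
w(Z, u) = 7 + Z (w(Z, u) = (1 + 6) + Z = 7 + Z)
P(K, z) = 4 + 2*K (P(K, z) = K + (7 + (-5 + (K - 1*(-2)))) = K + (7 + (-5 + (K + 2))) = K + (7 + (-5 + (2 + K))) = K + (7 + (-3 + K)) = K + (4 + K) = 4 + 2*K)
113*(-126) + P(9, -8) = 113*(-126) + (4 + 2*9) = -14238 + (4 + 18) = -14238 + 22 = -14216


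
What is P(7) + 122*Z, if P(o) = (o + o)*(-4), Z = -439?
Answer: -53614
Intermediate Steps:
P(o) = -8*o (P(o) = (2*o)*(-4) = -8*o)
P(7) + 122*Z = -8*7 + 122*(-439) = -56 - 53558 = -53614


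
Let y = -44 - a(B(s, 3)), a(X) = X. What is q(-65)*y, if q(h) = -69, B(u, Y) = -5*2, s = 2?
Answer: 2346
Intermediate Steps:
B(u, Y) = -10
y = -34 (y = -44 - 1*(-10) = -44 + 10 = -34)
q(-65)*y = -69*(-34) = 2346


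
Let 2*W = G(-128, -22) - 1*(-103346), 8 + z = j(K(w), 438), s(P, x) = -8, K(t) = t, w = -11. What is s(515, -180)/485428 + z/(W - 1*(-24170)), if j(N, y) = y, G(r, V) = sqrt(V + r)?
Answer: 2630833085038/465376642954387 - 2150*I*sqrt(6)/11504321373 ≈ 0.0056531 - 4.5778e-7*I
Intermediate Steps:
z = 430 (z = -8 + 438 = 430)
W = 51673 + 5*I*sqrt(6)/2 (W = (sqrt(-22 - 128) - 1*(-103346))/2 = (sqrt(-150) + 103346)/2 = (5*I*sqrt(6) + 103346)/2 = (103346 + 5*I*sqrt(6))/2 = 51673 + 5*I*sqrt(6)/2 ≈ 51673.0 + 6.1237*I)
s(515, -180)/485428 + z/(W - 1*(-24170)) = -8/485428 + 430/((51673 + 5*I*sqrt(6)/2) - 1*(-24170)) = -8*1/485428 + 430/((51673 + 5*I*sqrt(6)/2) + 24170) = -2/121357 + 430/(75843 + 5*I*sqrt(6)/2)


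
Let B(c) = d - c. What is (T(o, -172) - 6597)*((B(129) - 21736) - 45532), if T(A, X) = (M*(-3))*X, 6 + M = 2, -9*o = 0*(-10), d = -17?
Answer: 583872654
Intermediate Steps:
o = 0 (o = -0*(-10) = -⅑*0 = 0)
B(c) = -17 - c
M = -4 (M = -6 + 2 = -4)
T(A, X) = 12*X (T(A, X) = (-4*(-3))*X = 12*X)
(T(o, -172) - 6597)*((B(129) - 21736) - 45532) = (12*(-172) - 6597)*(((-17 - 1*129) - 21736) - 45532) = (-2064 - 6597)*(((-17 - 129) - 21736) - 45532) = -8661*((-146 - 21736) - 45532) = -8661*(-21882 - 45532) = -8661*(-67414) = 583872654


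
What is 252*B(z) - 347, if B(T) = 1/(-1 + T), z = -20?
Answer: -359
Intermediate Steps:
252*B(z) - 347 = 252/(-1 - 20) - 347 = 252/(-21) - 347 = 252*(-1/21) - 347 = -12 - 347 = -359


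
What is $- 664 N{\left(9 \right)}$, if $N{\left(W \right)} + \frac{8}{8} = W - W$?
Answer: $664$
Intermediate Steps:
$N{\left(W \right)} = -1$ ($N{\left(W \right)} = -1 + \left(W - W\right) = -1 + 0 = -1$)
$- 664 N{\left(9 \right)} = \left(-664\right) \left(-1\right) = 664$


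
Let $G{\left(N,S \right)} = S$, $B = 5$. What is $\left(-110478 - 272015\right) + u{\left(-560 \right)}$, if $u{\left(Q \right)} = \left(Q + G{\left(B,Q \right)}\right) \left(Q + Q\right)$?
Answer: $871907$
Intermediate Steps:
$u{\left(Q \right)} = 4 Q^{2}$ ($u{\left(Q \right)} = \left(Q + Q\right) \left(Q + Q\right) = 2 Q 2 Q = 4 Q^{2}$)
$\left(-110478 - 272015\right) + u{\left(-560 \right)} = \left(-110478 - 272015\right) + 4 \left(-560\right)^{2} = -382493 + 4 \cdot 313600 = -382493 + 1254400 = 871907$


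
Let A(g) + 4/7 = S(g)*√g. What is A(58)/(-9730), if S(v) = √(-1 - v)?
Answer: 2/34055 - I*√3422/9730 ≈ 5.8729e-5 - 0.0060121*I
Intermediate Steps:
A(g) = -4/7 + √g*√(-1 - g) (A(g) = -4/7 + √(-1 - g)*√g = -4/7 + √g*√(-1 - g))
A(58)/(-9730) = (-4/7 + √58*√(-1 - 1*58))/(-9730) = (-4/7 + √58*√(-1 - 58))*(-1/9730) = (-4/7 + √58*√(-59))*(-1/9730) = (-4/7 + √58*(I*√59))*(-1/9730) = (-4/7 + I*√3422)*(-1/9730) = 2/34055 - I*√3422/9730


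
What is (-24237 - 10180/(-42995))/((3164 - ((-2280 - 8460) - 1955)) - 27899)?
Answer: 4846789/2407720 ≈ 2.0130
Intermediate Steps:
(-24237 - 10180/(-42995))/((3164 - ((-2280 - 8460) - 1955)) - 27899) = (-24237 - 10180*(-1/42995))/((3164 - (-10740 - 1955)) - 27899) = (-24237 + 2036/8599)/((3164 - 1*(-12695)) - 27899) = -208411927/(8599*((3164 + 12695) - 27899)) = -208411927/(8599*(15859 - 27899)) = -208411927/8599/(-12040) = -208411927/8599*(-1/12040) = 4846789/2407720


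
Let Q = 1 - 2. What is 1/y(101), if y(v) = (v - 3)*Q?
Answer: -1/98 ≈ -0.010204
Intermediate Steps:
Q = -1
y(v) = 3 - v (y(v) = (v - 3)*(-1) = (-3 + v)*(-1) = 3 - v)
1/y(101) = 1/(3 - 1*101) = 1/(3 - 101) = 1/(-98) = -1/98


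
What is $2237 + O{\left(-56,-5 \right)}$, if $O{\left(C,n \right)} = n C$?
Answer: $2517$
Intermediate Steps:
$O{\left(C,n \right)} = C n$
$2237 + O{\left(-56,-5 \right)} = 2237 - -280 = 2237 + 280 = 2517$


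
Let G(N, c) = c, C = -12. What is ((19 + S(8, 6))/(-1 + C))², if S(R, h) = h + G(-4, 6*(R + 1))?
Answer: 6241/169 ≈ 36.929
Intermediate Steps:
S(R, h) = 6 + h + 6*R (S(R, h) = h + 6*(R + 1) = h + 6*(1 + R) = h + (6 + 6*R) = 6 + h + 6*R)
((19 + S(8, 6))/(-1 + C))² = ((19 + (6 + 6 + 6*8))/(-1 - 12))² = ((19 + (6 + 6 + 48))/(-13))² = ((19 + 60)*(-1/13))² = (79*(-1/13))² = (-79/13)² = 6241/169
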